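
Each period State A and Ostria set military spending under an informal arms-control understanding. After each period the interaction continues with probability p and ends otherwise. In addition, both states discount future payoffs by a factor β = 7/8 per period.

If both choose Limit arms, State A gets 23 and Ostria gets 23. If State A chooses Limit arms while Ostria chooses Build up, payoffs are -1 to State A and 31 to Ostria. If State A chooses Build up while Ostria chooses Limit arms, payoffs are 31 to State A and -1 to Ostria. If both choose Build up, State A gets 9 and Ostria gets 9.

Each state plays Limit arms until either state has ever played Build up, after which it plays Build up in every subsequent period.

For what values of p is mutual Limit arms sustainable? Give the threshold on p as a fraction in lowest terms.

Expected continuation weight on next period's payoff is β·p = 7/8·p, which plays the role of the discount factor.
Cooperation requires 7/8·p ≥ (31−23)/(31−9) = 4/11, hence p ≥ 32/77.

32/77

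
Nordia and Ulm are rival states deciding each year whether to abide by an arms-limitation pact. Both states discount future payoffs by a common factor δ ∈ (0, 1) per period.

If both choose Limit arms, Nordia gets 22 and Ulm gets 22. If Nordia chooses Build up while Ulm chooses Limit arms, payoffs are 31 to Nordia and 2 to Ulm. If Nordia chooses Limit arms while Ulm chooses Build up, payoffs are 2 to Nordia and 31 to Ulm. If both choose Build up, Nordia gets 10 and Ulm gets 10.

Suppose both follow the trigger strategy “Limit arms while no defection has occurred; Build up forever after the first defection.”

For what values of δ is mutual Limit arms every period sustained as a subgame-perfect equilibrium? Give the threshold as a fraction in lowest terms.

3/7

Under grim trigger the critical discount factor is (T−C)/(T−P) with T = 31, C = 22, P = 10.
δ* = (31−22)/(31−10) = 9/21 = 3/7.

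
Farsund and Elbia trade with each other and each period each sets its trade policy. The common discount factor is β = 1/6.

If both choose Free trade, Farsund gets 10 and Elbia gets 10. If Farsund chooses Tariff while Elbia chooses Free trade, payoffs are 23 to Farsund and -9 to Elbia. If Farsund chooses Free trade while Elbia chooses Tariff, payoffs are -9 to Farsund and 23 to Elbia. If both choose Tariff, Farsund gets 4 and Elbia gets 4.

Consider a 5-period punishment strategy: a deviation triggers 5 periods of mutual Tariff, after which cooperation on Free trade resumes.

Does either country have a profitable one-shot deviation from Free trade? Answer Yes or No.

IC: β+…+β^5 ≥ (23−10)/(10−4) = 13/6.
At β = 1/6: partial sum = 0.2000 < 2.1667. Cooperation not sustainable.

Yes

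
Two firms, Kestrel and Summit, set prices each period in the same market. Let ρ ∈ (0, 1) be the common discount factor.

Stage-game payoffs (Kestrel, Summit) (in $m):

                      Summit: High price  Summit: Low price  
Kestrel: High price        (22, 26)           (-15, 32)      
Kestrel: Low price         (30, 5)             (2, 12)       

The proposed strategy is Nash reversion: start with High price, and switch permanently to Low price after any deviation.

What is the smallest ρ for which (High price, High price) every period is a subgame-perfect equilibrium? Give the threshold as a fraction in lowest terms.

3/10

Kestrel's threshold: (30−22)/(30−2) = 2/7.
Summit's threshold: (32−26)/(32−12) = 3/10.
2/7 < 3/10, so Summit binds and ρ* = 3/10.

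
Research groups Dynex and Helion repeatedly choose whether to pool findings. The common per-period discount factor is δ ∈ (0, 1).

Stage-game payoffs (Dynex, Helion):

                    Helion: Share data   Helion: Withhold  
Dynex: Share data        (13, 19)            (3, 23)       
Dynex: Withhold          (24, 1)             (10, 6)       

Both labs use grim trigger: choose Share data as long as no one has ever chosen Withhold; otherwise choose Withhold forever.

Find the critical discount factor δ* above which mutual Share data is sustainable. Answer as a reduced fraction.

11/14

For Dynex: deviation gain 24−13 = 11, per-period punishment loss 13−10 = 3. IC gives δ ≥ 11/14.
For Helion: gain 4, loss 13 per period, so δ ≥ 4/17.
The tighter constraint is Dynex's, so cooperation needs δ ≥ 11/14.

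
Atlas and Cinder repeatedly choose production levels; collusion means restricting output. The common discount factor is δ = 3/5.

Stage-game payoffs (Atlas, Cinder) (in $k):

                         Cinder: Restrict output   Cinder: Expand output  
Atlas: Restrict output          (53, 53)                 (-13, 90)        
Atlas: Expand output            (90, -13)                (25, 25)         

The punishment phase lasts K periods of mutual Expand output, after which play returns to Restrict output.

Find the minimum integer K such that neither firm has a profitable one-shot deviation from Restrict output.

5

IC: δ(1−δ^K)/(1−δ) ≥ (90−53)/(53−25) = 37/28.
With δ = 3/5: need 1 − δ^K ≥ 37/28·(1−3/5)/(3/5), i.e. δ^K ≤ 0.1190.
Since (3/5)^4 = 0.1296 and (3/5)^5 = 0.0778, the smallest such K is 5.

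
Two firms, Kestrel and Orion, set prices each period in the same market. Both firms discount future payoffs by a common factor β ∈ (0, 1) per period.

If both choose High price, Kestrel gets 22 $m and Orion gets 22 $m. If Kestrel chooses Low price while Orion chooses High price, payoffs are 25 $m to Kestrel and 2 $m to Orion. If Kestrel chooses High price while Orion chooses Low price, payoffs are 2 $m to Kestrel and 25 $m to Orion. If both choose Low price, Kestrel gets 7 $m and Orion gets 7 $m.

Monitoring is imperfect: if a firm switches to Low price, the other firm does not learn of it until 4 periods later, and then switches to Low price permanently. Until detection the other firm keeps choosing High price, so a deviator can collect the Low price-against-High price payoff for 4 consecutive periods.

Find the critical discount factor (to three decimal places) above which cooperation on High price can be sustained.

A deviator earns 25 for 4 periods, then 7 forever; cooperating earns 22 forever. Multiplying the IC by (1−β):
22 ≥ 25(1−β^4) + 7β^4, so 18·β^4 ≥ 3 and β^4 ≥ 1/6.
β ≥ (1/6)^(1/4) ≈ 0.639.

0.639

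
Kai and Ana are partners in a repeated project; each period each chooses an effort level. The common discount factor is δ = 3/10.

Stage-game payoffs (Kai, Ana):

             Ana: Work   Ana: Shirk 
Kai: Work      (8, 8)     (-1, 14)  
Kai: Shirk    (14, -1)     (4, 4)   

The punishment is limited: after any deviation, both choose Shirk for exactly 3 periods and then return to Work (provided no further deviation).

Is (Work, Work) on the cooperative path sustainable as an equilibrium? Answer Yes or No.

Comparing payoff streams over the 4 periods until play realigns: cooperate → 8(1+δ+…+δ^3); deviate → 14 + 4(δ+…+δ^3).
Cooperation is sustained iff (8−4)(δ+…+δ^3) ≥ 14−8.
δ+…+δ^3 = 3/10·(1−(3/10)^3)/(1−3/10) = 0.4170, and (14−8)/(8−4) = 1.5000.
0.4170 < 1.5000, so cooperation is not sustainable.

No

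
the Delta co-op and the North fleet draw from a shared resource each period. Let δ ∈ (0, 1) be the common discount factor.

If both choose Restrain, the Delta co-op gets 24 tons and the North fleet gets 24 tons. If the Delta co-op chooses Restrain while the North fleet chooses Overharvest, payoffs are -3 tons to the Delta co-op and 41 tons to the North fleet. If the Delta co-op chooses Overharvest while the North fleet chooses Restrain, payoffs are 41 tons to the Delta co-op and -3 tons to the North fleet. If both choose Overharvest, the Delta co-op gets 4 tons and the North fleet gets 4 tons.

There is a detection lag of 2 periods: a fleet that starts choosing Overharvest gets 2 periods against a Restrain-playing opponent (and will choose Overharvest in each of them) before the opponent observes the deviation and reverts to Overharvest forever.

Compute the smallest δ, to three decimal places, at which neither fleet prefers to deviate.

The best deviation is to choose Overharvest for all 2 undetected periods, earning 41 each, then 4 forever once detected.
Deviation value: 41(1−δ^2)/(1−δ) + 4δ^2/(1−δ); cooperation value: 24/(1−δ).
IC: 24 ≥ 41(1−δ^2) + 4δ^2 = 41 − 37δ^2.
So δ^2 ≥ 17/37, giving δ ≥ (17/37)^(1/2) ≈ 0.678.

0.678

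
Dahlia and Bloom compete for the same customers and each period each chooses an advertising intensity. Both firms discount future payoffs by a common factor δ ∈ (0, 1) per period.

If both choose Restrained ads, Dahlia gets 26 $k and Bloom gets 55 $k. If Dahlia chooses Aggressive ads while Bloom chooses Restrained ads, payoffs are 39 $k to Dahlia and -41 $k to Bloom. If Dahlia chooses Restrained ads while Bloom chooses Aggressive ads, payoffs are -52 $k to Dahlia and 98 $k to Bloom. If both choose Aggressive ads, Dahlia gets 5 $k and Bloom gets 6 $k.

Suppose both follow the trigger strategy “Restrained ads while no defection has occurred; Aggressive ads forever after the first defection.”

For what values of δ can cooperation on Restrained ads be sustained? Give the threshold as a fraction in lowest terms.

Dahlia: cooperation gives 26 each period; deviation gives 39 once then 5 forever.
  26/(1−δ) ≥ 39 + 5δ/(1−δ) ⇒ δ ≥ 13/34.
Bloom: cooperation gives 55 each period; deviation gives 98 once then 6 forever.
  δ ≥ 43/92.
Both must hold, so the binding constraint is Bloom's: δ ≥ 43/92.

43/92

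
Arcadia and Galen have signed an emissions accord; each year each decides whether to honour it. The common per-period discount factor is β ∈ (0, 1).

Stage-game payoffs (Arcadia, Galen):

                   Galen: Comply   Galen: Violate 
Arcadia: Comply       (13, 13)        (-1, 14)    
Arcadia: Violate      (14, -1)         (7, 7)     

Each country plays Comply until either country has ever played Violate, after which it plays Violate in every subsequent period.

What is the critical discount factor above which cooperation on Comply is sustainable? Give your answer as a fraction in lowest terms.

1/7

Cooperation forever yields 13 each period: 13/(1−β).
Deviating yields 14 once, then 7 forever: 14 + 7β/(1−β).
No profitable deviation requires 13/(1−β) ≥ 14 + 7β/(1−β).
Multiplying by (1−β): 13 ≥ 14(1−β) + 7β = 14 − 7β.
So 7β ≥ 1, i.e. β ≥ 1/7.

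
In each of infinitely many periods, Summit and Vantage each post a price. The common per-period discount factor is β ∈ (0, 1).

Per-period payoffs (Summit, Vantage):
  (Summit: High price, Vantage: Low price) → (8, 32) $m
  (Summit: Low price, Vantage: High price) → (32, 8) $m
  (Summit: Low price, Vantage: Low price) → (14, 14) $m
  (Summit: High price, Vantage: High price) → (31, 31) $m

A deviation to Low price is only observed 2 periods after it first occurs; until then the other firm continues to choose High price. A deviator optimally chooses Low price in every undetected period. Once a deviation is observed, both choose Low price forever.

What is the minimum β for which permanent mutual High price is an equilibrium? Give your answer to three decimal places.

0.236

The best deviation is to choose Low price for all 2 undetected periods, earning 32 each, then 14 forever once detected.
Deviation value: 32(1−β^2)/(1−β) + 14β^2/(1−β); cooperation value: 31/(1−β).
IC: 31 ≥ 32(1−β^2) + 14β^2 = 32 − 18β^2.
So β^2 ≥ 1/18, giving β ≥ (1/18)^(1/2) ≈ 0.236.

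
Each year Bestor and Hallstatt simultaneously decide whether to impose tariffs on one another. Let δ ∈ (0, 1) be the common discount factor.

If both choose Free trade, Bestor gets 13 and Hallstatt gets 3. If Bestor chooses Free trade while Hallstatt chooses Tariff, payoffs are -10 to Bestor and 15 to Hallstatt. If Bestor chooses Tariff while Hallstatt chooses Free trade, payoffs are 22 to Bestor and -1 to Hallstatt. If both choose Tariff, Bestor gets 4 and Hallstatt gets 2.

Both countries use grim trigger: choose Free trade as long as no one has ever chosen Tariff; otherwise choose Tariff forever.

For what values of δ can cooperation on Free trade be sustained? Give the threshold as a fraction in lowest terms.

12/13

Bestor's threshold: (22−13)/(22−4) = 1/2.
Hallstatt's threshold: (15−3)/(15−2) = 12/13.
1/2 < 12/13, so Hallstatt binds and δ* = 12/13.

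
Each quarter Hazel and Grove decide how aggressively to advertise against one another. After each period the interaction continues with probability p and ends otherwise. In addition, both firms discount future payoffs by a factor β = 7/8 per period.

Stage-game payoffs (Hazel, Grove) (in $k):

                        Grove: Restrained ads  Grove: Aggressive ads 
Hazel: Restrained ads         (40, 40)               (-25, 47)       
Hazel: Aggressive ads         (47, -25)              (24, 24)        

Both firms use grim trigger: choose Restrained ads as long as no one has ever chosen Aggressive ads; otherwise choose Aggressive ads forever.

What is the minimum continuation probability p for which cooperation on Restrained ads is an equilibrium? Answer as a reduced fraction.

8/23

With continuation probability p and discount β, the effective per-period discount factor is βp.
Grim-trigger IC: βp ≥ (47−40)/(47−24) = 7/23.
So p ≥ (7/23)/(7/8) = 8/23.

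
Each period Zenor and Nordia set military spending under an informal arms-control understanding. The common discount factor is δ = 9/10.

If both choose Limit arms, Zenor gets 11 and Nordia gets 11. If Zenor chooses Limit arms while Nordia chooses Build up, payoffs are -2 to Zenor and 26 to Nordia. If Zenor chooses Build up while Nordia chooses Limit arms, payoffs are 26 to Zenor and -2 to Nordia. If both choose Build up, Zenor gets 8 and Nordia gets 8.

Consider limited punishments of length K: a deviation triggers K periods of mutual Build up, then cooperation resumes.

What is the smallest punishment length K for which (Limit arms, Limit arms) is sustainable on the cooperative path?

No profitable deviation requires (11−8)(δ+…+δ^K) ≥ 26−11, i.e. δ+…+δ^K ≥ 5 ≈ 5.0000.
With δ = 9/10, the partial sums are K=1: 0.9000, K=2: 1.7100, …, K=6: 4.2170, K=7: 4.6953, K=8: 5.1258.
K = 8 is the first length at which the sum reaches 5.0000.

8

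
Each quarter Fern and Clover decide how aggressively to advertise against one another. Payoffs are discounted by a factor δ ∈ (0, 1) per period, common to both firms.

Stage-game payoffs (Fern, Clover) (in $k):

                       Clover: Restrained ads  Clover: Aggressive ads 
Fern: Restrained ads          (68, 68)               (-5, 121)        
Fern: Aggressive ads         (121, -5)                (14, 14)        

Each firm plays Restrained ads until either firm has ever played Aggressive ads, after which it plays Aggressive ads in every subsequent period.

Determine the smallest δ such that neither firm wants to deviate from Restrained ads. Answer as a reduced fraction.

68/(1−δ) ≥ 121 + 14δ/(1−δ)
68 ≥ 121 − 107δ
δ ≥ 53/107.

53/107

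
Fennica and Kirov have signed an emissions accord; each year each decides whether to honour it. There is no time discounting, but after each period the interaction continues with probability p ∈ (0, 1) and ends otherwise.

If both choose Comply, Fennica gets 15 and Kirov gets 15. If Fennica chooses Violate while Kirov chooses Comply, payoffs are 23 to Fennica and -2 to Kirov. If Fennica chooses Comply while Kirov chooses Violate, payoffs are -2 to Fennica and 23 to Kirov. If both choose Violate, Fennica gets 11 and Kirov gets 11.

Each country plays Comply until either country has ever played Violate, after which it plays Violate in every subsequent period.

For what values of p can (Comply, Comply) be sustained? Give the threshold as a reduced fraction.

With no time discounting, the continuation probability p plays the role of the discount factor.
Grim-trigger IC: 15/(1−p) ≥ 23 + 11p/(1−p) ⇒ p ≥ (23−15)/(23−11) = 2/3.

2/3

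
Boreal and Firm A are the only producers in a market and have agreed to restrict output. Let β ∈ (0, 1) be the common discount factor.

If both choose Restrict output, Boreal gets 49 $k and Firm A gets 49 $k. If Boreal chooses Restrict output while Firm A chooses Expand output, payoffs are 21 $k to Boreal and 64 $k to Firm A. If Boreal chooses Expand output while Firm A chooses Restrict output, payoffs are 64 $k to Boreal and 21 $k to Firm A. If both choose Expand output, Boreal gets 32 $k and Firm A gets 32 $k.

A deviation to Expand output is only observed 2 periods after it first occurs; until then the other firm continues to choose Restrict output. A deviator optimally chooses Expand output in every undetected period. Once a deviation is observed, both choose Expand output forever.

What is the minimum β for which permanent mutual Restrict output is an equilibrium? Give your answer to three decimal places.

0.685

The best deviation is to choose Expand output for all 2 undetected periods, earning 64 each, then 32 forever once detected.
Deviation value: 64(1−β^2)/(1−β) + 32β^2/(1−β); cooperation value: 49/(1−β).
IC: 49 ≥ 64(1−β^2) + 32β^2 = 64 − 32β^2.
So β^2 ≥ 15/32, giving β ≥ (15/32)^(1/2) ≈ 0.685.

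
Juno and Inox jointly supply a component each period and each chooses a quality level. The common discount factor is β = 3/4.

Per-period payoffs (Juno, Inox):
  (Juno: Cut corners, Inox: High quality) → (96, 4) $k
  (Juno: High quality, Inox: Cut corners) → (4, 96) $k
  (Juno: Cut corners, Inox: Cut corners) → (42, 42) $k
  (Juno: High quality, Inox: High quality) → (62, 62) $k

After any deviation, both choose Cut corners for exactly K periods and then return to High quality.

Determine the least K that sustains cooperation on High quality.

3

Need Σ_{k=1}^{K} β^k ≥ (96−62)/(62−42) = 1.7000 at β = 3/4.
At K = 2 the sum is 1.3125 < 1.7000; at K = 3 it is 1.7344 ≥ 1.7000.
So the minimum punishment length is K = 3.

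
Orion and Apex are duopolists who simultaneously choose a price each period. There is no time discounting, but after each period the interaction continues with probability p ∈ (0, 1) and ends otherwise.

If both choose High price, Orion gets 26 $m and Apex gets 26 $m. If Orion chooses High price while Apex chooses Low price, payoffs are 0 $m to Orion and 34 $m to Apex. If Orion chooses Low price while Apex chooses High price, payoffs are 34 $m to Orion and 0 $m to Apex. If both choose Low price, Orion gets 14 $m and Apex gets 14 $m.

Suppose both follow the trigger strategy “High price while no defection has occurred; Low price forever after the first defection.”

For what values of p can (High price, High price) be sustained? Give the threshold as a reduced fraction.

With no time discounting, the continuation probability p plays the role of the discount factor.
Grim-trigger IC: 26/(1−p) ≥ 34 + 14p/(1−p) ⇒ p ≥ (34−26)/(34−14) = 2/5.

2/5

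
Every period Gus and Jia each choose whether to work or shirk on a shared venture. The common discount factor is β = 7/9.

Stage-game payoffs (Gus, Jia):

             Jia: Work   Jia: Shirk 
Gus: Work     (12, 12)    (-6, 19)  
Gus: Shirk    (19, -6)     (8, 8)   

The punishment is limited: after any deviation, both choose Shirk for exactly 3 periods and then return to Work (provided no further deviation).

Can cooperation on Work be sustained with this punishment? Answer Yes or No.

Yes

Comparing payoff streams over the 4 periods until play realigns: cooperate → 12(1+β+…+β^3); deviate → 19 + 8(β+…+β^3).
Cooperation is sustained iff (12−8)(β+…+β^3) ≥ 19−12.
β+…+β^3 = 7/9·(1−(7/9)^3)/(1−7/9) = 1.8532, and (19−12)/(12−8) = 1.7500.
1.8532 ≥ 1.7500, so cooperation is sustainable.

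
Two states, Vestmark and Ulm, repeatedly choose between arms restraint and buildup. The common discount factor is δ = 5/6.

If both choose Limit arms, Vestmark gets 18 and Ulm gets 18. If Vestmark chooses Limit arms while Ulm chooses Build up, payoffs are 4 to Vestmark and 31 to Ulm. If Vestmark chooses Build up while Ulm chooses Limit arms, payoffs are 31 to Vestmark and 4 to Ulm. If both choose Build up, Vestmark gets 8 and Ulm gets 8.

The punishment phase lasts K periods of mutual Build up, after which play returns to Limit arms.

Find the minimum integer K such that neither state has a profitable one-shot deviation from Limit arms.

2

Need Σ_{k=1}^{K} δ^k ≥ (31−18)/(18−8) = 1.3000 at δ = 5/6.
At K = 1 the sum is 0.8333 < 1.3000; at K = 2 it is 1.5278 ≥ 1.3000.
So the minimum punishment length is K = 2.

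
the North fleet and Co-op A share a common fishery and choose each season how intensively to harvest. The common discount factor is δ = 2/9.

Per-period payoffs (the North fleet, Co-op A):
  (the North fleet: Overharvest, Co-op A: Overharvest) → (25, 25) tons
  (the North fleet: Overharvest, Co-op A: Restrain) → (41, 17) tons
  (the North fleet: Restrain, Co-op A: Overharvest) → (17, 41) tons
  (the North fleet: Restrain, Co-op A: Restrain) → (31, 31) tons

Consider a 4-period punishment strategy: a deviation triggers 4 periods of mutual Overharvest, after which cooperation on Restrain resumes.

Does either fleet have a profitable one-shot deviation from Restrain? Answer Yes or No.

Yes

A one-shot deviation gives 41 now, then 25 for 4 periods, then back to 31.
Gain from deviating: (41−31) today; loss: (31−25) in each of the next 4 periods.
No-deviation condition: (31−25)(δ+…+δ^4) ≥ 41−31, i.e. δ+…+δ^4 ≥ 5/3.
At δ = 2/9: δ+…+δ^4 = 0.2850 < 1.6667.
So cooperation is not sustainable.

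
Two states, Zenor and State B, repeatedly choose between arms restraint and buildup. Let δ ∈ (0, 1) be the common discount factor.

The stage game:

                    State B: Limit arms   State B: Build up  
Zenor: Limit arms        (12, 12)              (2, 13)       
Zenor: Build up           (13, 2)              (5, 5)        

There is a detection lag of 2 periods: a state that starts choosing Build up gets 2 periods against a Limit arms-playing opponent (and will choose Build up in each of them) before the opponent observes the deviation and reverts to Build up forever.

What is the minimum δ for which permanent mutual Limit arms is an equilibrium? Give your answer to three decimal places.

0.354

Deviating for the 2 undetected periods gains 13−12 = 1 per period over cooperation, then loses 12−5 = 7 per period forever once punishment starts.
Gain: 1(1 + δ + … + δ^1); loss: 7·δ^2/(1−δ).
No profitable deviation ⇔ 1(1−δ^2) ≤ 7·δ^2, i.e. δ^2 ≥ 1/(1+7) = 1/8.
Hence δ ≥ (1/8)^(1/2) ≈ 0.354.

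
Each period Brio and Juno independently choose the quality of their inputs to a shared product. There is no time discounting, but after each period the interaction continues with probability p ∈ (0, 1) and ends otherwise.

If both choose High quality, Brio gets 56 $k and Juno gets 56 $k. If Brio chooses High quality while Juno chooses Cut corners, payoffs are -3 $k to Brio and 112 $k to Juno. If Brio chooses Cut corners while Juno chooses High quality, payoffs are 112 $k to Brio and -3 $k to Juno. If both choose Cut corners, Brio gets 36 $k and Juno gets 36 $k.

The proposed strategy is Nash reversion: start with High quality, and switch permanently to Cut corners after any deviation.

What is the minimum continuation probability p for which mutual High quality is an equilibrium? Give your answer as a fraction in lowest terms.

14/19

With no time discounting, the continuation probability p plays the role of the discount factor.
Grim-trigger IC: 56/(1−p) ≥ 112 + 36p/(1−p) ⇒ p ≥ (112−56)/(112−36) = 14/19.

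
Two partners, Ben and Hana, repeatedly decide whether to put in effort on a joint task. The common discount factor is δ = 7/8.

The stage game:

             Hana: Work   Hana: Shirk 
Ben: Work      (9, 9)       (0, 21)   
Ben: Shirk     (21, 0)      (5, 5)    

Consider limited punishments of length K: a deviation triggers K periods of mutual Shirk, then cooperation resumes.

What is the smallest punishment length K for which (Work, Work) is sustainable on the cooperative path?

5

IC: δ(1−δ^K)/(1−δ) ≥ (21−9)/(9−5) = 3.
With δ = 7/8: need 1 − δ^K ≥ 3·(1−7/8)/(7/8), i.e. δ^K ≤ 0.5714.
Since (7/8)^4 = 0.5862 and (7/8)^5 = 0.5129, the smallest such K is 5.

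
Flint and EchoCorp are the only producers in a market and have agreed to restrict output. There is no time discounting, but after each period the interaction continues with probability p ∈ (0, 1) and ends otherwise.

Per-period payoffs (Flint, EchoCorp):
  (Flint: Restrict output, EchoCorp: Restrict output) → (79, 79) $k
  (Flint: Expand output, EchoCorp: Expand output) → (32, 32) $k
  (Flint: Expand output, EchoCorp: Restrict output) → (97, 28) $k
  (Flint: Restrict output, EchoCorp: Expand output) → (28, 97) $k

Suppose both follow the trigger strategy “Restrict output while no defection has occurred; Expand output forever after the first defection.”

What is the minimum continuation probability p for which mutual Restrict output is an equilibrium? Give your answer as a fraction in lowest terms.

18/65

With no time discounting, the continuation probability p plays the role of the discount factor.
Grim-trigger IC: 79/(1−p) ≥ 97 + 32p/(1−p) ⇒ p ≥ (97−79)/(97−32) = 18/65.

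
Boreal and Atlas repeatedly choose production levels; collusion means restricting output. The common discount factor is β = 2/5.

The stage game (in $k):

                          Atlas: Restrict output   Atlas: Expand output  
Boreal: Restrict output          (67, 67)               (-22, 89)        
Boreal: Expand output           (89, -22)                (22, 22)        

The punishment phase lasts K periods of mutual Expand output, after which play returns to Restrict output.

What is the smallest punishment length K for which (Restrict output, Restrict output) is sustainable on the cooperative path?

2

Need Σ_{k=1}^{K} β^k ≥ (89−67)/(67−22) = 0.4889 at β = 2/5.
At K = 1 the sum is 0.4000 < 0.4889; at K = 2 it is 0.5600 ≥ 0.4889.
So the minimum punishment length is K = 2.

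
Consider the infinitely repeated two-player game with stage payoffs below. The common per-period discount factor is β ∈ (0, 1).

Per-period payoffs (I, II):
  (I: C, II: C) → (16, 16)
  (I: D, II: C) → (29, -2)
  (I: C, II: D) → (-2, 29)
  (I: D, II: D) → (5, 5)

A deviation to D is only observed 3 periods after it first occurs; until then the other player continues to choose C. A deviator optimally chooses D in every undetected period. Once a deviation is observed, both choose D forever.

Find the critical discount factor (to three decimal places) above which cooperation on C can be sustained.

0.815

Deviating for the 3 undetected periods gains 29−16 = 13 per period over cooperation, then loses 16−5 = 11 per period forever once punishment starts.
Gain: 13(1 + β + … + β^2); loss: 11·β^3/(1−β).
No profitable deviation ⇔ 13(1−β^3) ≤ 11·β^3, i.e. β^3 ≥ 13/(13+11) = 13/24.
Hence β ≥ (13/24)^(1/3) ≈ 0.815.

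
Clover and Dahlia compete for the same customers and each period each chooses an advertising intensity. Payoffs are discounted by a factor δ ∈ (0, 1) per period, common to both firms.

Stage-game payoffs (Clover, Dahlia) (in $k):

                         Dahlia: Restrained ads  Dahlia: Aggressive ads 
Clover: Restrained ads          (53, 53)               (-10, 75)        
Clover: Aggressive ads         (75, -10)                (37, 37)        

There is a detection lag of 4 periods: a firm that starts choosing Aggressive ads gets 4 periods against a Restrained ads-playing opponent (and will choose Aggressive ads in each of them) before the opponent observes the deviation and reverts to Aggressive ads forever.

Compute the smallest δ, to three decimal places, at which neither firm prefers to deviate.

Deviating for the 4 undetected periods gains 75−53 = 22 per period over cooperation, then loses 53−37 = 16 per period forever once punishment starts.
Gain: 22(1 + δ + … + δ^3); loss: 16·δ^4/(1−δ).
No profitable deviation ⇔ 22(1−δ^4) ≤ 16·δ^4, i.e. δ^4 ≥ 22/(22+16) = 11/19.
Hence δ ≥ (11/19)^(1/4) ≈ 0.872.

0.872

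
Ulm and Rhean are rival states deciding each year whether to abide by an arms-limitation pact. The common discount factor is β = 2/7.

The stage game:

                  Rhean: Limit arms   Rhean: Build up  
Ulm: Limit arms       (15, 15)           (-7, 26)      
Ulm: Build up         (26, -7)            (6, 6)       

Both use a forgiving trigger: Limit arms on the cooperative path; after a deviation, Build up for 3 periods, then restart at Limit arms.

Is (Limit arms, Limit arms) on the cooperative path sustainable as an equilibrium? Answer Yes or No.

No

Comparing payoff streams over the 4 periods until play realigns: cooperate → 15(1+β+…+β^3); deviate → 26 + 6(β+…+β^3).
Cooperation is sustained iff (15−6)(β+…+β^3) ≥ 26−15.
β+…+β^3 = 2/7·(1−(2/7)^3)/(1−2/7) = 0.3907, and (26−15)/(15−6) = 1.2222.
0.3907 < 1.2222, so cooperation is not sustainable.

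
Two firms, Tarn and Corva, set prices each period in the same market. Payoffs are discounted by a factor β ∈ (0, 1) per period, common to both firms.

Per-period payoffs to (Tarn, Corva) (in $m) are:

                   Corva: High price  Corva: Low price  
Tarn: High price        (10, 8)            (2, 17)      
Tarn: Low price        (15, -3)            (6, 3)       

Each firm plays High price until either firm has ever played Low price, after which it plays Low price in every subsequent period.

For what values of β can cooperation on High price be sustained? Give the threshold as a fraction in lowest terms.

9/14

Tarn's threshold: (15−10)/(15−6) = 5/9.
Corva's threshold: (17−8)/(17−3) = 9/14.
5/9 < 9/14, so Corva binds and β* = 9/14.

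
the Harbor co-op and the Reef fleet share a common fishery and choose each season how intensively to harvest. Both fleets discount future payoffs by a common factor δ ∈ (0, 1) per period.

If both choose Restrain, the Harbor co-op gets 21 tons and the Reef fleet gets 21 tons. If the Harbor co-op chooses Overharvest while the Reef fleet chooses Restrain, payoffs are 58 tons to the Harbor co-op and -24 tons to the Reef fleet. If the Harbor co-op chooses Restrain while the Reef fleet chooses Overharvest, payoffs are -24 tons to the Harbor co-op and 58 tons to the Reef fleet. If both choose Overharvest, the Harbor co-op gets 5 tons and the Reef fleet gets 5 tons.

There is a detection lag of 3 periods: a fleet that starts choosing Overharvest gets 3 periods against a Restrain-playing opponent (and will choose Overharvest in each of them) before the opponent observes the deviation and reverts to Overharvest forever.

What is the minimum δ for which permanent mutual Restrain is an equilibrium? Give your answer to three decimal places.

The best deviation is to choose Overharvest for all 3 undetected periods, earning 58 each, then 5 forever once detected.
Deviation value: 58(1−δ^3)/(1−δ) + 5δ^3/(1−δ); cooperation value: 21/(1−δ).
IC: 21 ≥ 58(1−δ^3) + 5δ^3 = 58 − 53δ^3.
So δ^3 ≥ 37/53, giving δ ≥ (37/53)^(1/3) ≈ 0.887.

0.887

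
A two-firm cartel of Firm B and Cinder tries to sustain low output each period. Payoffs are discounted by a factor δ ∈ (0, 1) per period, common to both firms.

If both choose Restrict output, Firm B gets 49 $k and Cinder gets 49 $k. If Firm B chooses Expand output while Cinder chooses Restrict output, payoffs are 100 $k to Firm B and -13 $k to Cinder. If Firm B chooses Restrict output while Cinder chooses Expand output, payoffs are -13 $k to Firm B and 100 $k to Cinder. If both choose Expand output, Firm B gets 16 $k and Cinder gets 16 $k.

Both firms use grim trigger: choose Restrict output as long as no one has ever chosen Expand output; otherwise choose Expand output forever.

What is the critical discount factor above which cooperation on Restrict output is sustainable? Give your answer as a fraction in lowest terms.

17/28

One-period gain from deviating is 100 − 49 = 51. The loss is 49 − 16 = 33 in every subsequent period, with present value 33·δ/(1−δ).
Deviation is unprofitable when 33·δ/(1−δ) ≥ 51, i.e. δ/(1−δ) ≥ 17/11.
Equivalently δ ≥ 51/(51+33) = 17/28.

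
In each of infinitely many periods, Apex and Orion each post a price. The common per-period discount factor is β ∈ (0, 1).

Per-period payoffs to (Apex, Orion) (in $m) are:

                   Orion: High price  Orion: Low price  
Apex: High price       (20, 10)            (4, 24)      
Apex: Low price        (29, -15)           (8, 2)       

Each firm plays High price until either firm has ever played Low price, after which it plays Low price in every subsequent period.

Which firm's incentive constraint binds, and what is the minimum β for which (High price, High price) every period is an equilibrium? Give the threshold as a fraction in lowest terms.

Apex: cooperation gives 20 each period; deviation gives 29 once then 8 forever.
  20/(1−β) ≥ 29 + 8β/(1−β) ⇒ β ≥ 9/21 = 3/7.
Orion: cooperation gives 10 each period; deviation gives 24 once then 2 forever.
  β ≥ 14/22 = 7/11.
Both must hold, so the binding constraint is Orion's: β ≥ 7/11.

Orion; β ≥ 7/11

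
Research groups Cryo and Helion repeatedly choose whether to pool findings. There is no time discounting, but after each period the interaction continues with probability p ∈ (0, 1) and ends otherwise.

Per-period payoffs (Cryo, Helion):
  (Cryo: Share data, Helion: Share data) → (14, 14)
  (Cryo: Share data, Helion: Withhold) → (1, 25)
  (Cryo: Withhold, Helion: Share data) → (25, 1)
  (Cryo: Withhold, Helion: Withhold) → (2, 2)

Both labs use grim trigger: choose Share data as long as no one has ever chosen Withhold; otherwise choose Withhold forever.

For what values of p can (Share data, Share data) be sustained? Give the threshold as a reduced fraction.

With no time discounting, the continuation probability p plays the role of the discount factor.
Grim-trigger IC: 14/(1−p) ≥ 25 + 2p/(1−p) ⇒ p ≥ (25−14)/(25−2) = 11/23.

11/23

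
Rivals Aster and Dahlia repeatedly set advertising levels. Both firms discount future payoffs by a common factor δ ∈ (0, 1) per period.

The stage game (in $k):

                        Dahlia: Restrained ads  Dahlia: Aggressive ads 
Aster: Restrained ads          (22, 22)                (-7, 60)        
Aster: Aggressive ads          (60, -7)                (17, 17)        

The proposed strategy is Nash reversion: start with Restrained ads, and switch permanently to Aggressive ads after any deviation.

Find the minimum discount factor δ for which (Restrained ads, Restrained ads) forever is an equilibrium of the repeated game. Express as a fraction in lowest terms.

38/43

22/(1−δ) ≥ 60 + 17δ/(1−δ)
22 ≥ 60 − 43δ
δ ≥ 38/43.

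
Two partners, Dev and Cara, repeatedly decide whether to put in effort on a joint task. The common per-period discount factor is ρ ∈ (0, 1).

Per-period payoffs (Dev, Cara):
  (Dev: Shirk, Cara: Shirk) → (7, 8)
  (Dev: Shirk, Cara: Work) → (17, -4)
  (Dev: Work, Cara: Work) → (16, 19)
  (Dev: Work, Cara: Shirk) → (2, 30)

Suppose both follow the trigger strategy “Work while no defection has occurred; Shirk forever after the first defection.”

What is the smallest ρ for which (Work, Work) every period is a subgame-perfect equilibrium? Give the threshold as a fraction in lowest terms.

1/2

Dev: cooperation gives 16 each period; deviation gives 17 once then 7 forever.
  16/(1−ρ) ≥ 17 + 7ρ/(1−ρ) ⇒ ρ ≥ 1/10.
Cara: cooperation gives 19 each period; deviation gives 30 once then 8 forever.
  ρ ≥ 11/22 = 1/2.
Both must hold, so the binding constraint is Cara's: ρ ≥ 1/2.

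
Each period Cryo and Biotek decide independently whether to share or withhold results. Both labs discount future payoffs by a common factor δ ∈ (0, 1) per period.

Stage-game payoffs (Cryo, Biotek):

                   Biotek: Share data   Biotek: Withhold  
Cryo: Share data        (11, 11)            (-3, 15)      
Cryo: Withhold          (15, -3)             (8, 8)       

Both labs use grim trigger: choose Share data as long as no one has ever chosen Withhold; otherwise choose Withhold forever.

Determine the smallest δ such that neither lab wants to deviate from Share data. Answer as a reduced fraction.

4/7

Under grim trigger the critical discount factor is (T−C)/(T−P) with T = 15, C = 11, P = 8.
δ* = (15−11)/(15−8) = 4/7.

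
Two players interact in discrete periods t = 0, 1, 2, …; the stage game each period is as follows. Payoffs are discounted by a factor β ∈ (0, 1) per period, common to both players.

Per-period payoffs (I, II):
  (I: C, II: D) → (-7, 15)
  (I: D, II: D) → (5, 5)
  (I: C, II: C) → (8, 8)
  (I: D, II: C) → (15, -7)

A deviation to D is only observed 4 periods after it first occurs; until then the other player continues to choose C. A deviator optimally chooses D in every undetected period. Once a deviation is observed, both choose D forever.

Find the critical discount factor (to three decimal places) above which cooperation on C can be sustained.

0.915

A deviator earns 15 for 4 periods, then 5 forever; cooperating earns 8 forever. Multiplying the IC by (1−β):
8 ≥ 15(1−β^4) + 5β^4, so 10·β^4 ≥ 7 and β^4 ≥ 7/10.
β ≥ (7/10)^(1/4) ≈ 0.915.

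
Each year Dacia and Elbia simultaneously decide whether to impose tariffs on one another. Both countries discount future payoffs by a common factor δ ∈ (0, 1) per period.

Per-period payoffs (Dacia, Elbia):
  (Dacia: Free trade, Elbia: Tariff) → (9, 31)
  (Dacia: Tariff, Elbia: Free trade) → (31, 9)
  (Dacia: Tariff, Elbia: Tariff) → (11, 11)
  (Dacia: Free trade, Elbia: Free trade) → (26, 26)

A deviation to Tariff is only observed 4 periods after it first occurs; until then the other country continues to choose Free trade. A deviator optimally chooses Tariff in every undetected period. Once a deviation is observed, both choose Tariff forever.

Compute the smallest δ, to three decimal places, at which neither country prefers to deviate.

0.707

Deviating for the 4 undetected periods gains 31−26 = 5 per period over cooperation, then loses 26−11 = 15 per period forever once punishment starts.
Gain: 5(1 + δ + … + δ^3); loss: 15·δ^4/(1−δ).
No profitable deviation ⇔ 5(1−δ^4) ≤ 15·δ^4, i.e. δ^4 ≥ 5/(5+15) = 1/4.
Hence δ ≥ (1/4)^(1/4) ≈ 0.707.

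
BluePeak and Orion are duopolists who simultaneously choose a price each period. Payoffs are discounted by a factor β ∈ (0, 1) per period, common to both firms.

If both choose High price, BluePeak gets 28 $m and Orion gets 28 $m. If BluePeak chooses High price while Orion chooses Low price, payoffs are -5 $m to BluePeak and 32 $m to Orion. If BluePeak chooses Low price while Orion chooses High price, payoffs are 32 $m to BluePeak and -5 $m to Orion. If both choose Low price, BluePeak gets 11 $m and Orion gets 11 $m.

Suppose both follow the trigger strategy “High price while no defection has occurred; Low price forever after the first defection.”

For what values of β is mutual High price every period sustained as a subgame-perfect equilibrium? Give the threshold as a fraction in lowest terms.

4/21

Under grim trigger the critical discount factor is (T−C)/(T−P) with T = 32, C = 28, P = 11.
β* = (32−28)/(32−11) = 4/21.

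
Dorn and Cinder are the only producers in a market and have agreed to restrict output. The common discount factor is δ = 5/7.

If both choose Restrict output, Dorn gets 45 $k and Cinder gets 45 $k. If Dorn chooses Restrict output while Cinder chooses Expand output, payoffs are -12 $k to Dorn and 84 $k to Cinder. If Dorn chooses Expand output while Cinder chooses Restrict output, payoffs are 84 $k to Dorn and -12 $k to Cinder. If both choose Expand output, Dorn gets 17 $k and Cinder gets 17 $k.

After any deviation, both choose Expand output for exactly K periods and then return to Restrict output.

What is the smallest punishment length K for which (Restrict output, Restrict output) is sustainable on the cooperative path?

IC: δ(1−δ^K)/(1−δ) ≥ (84−45)/(45−17) = 39/28.
With δ = 5/7: need 1 − δ^K ≥ 39/28·(1−5/7)/(5/7), i.e. δ^K ≤ 0.4429.
Since (5/7)^2 = 0.5102 and (5/7)^3 = 0.3644, the smallest such K is 3.

3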